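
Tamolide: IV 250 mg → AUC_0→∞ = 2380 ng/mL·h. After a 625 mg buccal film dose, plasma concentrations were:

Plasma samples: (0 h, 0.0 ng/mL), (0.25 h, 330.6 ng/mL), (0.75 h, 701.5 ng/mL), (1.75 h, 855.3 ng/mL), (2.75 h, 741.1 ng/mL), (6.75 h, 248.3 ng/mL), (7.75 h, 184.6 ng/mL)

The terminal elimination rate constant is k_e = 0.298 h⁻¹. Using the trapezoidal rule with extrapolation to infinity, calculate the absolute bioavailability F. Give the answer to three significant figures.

F = 0.788

Trapezoidal AUC_0→7.75 (buccal film):
  [0→0.25]: (0.0+330.6)/2 × 0.25 = 41.325
  [0.25→0.75]: (330.6+701.5)/2 × 0.5 = 258.025
  [0.75→1.75]: (701.5+855.3)/2 × 1 = 778.4
  [1.75→2.75]: (855.3+741.1)/2 × 1 = 798.2
  [2.75→6.75]: (741.1+248.3)/2 × 4 = 1978.8
  [6.75→7.75]: (248.3+184.6)/2 × 1 = 216.45
  Sum = 4071.2 ng/mL·h
Tail: C_last/k_e = 184.6/0.298 = 619.463
AUC_0→∞ (buccal film) = 4071.2 + 619.463 = 4690.663 ng/mL·h
F = (AUC_ev/D_ev)/(AUC_iv/D_iv) = (4690.663/625)/(2380/250) = 7.5050608/9.52 = 0.7883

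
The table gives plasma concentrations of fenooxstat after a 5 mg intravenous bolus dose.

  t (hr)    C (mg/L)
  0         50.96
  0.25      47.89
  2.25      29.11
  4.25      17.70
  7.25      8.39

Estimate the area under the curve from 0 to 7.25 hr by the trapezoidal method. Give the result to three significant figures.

AUC = 175 mg/L·hr

Trapezoidal AUC_0→7.25:
  [0→0.25]: (50.96+47.89)/2 × 0.25 = 12.35625
  [0.25→2.25]: (47.89+29.11)/2 × 2 = 77.0
  [2.25→4.25]: (29.11+17.70)/2 × 2 = 46.81
  [4.25→7.25]: (17.70+8.39)/2 × 3 = 39.135
  Sum = 175.30125 mg/L·hr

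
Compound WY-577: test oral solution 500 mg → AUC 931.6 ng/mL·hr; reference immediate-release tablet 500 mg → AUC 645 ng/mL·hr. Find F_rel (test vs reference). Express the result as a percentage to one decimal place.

F_rel = (AUC_test/D_test) / (AUC_ref/D_ref)
      = (931.6/500) / (645/500)
      = 1.8632 / 1.29 = 1.4443 = 144.43%

F_rel = 144.4%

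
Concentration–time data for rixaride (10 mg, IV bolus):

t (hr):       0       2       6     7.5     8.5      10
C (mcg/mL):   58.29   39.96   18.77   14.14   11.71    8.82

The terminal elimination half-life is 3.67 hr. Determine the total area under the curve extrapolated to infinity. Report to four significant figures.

Trapezoidal AUC_0→10:
  [0→2]: (58.29+39.96)/2 × 2 = 98.25
  [2→6]: (39.96+18.77)/2 × 4 = 117.46
  [6→7.5]: (18.77+14.14)/2 × 1.5 = 24.6825
  [7.5→8.5]: (14.14+11.71)/2 × 1 = 12.925
  [8.5→10]: (11.71+8.82)/2 × 1.5 = 15.3975
  Sum = 268.715 mcg/mL·hr
k_e = ln2 / t½ = 0.693147 / 3.67 = 0.1889 hr^-1
Extrapolated tail: C_last / k_e = 8.82 / 0.1889 = 46.691
AUC_0→∞ = 268.715 + 46.691 = 315.406 mcg/mL·hr

AUC = 315.4 mcg/mL·hr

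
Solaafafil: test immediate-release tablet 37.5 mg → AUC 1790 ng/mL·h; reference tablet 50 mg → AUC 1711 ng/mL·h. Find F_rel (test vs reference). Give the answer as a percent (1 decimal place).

F_rel = (AUC_test/D_test) / (AUC_ref/D_ref)
      = (1790/37.5) / (1711/50)
      = 47.7333 / 34.22 = 1.3949 = 139.49%

F_rel = 139.5%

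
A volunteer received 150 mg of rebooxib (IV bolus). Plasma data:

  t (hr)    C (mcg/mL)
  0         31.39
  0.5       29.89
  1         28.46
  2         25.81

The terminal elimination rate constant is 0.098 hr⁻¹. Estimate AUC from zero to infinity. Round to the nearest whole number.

AUC = 320 mcg/mL·hr

Trapezoidal AUC_0→2:
  [0→0.5]: (31.39+29.89)/2 × 0.5 = 15.32
  [0.5→1]: (29.89+28.46)/2 × 0.5 = 14.5875
  [1→2]: (28.46+25.81)/2 × 1 = 27.135
  Sum = 57.0425 mcg/mL·hr
Extrapolated tail: C_last / k_e = 25.81 / 0.098 = 263.367
AUC_0→∞ = 57.0425 + 263.367 = 320.4095 mcg/mL·hr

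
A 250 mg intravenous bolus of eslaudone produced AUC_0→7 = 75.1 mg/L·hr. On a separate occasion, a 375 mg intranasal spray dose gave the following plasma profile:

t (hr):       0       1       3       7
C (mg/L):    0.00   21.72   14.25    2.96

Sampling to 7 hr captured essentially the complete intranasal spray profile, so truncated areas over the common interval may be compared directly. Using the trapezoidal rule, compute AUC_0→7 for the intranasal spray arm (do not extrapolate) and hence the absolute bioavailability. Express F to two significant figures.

F = 0.72

Trapezoidal AUC_0→7 (intranasal spray):
  [0→1]: (0.00+21.72)/2 × 1 = 10.86
  [1→3]: (21.72+14.25)/2 × 2 = 35.97
  [3→7]: (14.25+2.96)/2 × 4 = 34.42
  Sum = 81.25 mg/L·hr
F = (AUC_ev/D_ev)/(AUC_iv/D_iv) = (81.25/375)/(75.1/250) = 0.216667/0.3004 = 0.7213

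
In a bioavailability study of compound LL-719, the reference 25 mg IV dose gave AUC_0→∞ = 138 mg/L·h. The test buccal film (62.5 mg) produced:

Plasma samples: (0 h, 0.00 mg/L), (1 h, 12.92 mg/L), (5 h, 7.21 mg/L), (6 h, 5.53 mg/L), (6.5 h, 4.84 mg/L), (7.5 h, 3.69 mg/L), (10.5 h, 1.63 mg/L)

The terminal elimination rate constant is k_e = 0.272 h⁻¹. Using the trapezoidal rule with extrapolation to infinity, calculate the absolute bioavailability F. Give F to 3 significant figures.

F = 0.214

Trapezoidal AUC_0→10.5 (buccal film):
  [0→1]: (0.00+12.92)/2 × 1 = 6.46
  [1→5]: (12.92+7.21)/2 × 4 = 40.26
  [5→6]: (7.21+5.53)/2 × 1 = 6.37
  [6→6.5]: (5.53+4.84)/2 × 0.5 = 2.5925
  [6.5→7.5]: (4.84+3.69)/2 × 1 = 4.265
  [7.5→10.5]: (3.69+1.63)/2 × 3 = 7.98
  Sum = 67.9275 mg/L·h
Tail: C_last/k_e = 1.63/0.272 = 5.993
AUC_0→∞ (buccal film) = 67.9275 + 5.993 = 73.9205 mg/L·h
F = (AUC_ev/D_ev)/(AUC_iv/D_iv) = (73.9205/62.5)/(138/25) = 1.182728/5.52 = 0.2143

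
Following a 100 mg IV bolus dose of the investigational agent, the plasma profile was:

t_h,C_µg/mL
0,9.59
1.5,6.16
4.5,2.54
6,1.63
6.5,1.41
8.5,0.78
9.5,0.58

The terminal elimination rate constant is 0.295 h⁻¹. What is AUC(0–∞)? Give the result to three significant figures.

Trapezoidal AUC_0→9.5:
  [0→1.5]: (9.59+6.16)/2 × 1.5 = 11.8125
  [1.5→4.5]: (6.16+2.54)/2 × 3 = 13.05
  [4.5→6]: (2.54+1.63)/2 × 1.5 = 3.1275
  [6→6.5]: (1.63+1.41)/2 × 0.5 = 0.76
  [6.5→8.5]: (1.41+0.78)/2 × 2 = 2.19
  [8.5→9.5]: (0.78+0.58)/2 × 1 = 0.68
  Sum = 31.62 µg/mL·h
Extrapolated tail: C_last / k_e = 0.58 / 0.295 = 1.966
AUC_0→∞ = 31.62 + 1.966 = 33.586 µg/mL·h

AUC = 33.6 µg/mL·h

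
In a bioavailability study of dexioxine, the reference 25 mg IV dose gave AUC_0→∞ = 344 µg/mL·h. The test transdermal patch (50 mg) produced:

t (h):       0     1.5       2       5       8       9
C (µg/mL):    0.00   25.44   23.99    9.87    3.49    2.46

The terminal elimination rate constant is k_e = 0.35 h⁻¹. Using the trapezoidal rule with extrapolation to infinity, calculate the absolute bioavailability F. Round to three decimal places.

Trapezoidal AUC_0→9 (transdermal patch):
  [0→1.5]: (0.00+25.44)/2 × 1.5 = 19.08
  [1.5→2]: (25.44+23.99)/2 × 0.5 = 12.3575
  [2→5]: (23.99+9.87)/2 × 3 = 50.79
  [5→8]: (9.87+3.49)/2 × 3 = 20.04
  [8→9]: (3.49+2.46)/2 × 1 = 2.975
  Sum = 105.2425 µg/mL·h
Tail: C_last/k_e = 2.46/0.35 = 7.029
AUC_0→∞ (transdermal patch) = 105.2425 + 7.029 = 112.2715 µg/mL·h
F = (AUC_ev/D_ev)/(AUC_iv/D_iv) = (112.2715/50)/(344/25) = 2.24543/13.76 = 0.1632

F = 0.163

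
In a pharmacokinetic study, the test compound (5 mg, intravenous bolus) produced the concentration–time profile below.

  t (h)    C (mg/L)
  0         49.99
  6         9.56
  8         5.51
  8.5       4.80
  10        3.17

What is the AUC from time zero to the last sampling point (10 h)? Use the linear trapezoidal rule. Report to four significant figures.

Trapezoidal AUC_0→10:
  [0→6]: (49.99+9.56)/2 × 6 = 178.65
  [6→8]: (9.56+5.51)/2 × 2 = 15.07
  [8→8.5]: (5.51+4.80)/2 × 0.5 = 2.5775
  [8.5→10]: (4.80+3.17)/2 × 1.5 = 5.9775
  Sum = 202.275 mg/L·h

AUC = 202.3 mg/L·h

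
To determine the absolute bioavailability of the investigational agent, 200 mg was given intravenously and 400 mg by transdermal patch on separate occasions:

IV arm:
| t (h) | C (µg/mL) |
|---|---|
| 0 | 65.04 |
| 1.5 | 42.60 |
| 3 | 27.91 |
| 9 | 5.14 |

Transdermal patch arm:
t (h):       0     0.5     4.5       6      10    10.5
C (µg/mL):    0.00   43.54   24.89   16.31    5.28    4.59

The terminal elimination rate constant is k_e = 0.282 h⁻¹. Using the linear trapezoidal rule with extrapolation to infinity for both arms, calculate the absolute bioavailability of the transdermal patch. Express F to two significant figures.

F = 0.48

Trapezoidal AUC_0→9 (IV):
  [0→1.5]: (65.04+42.60)/2 × 1.5 = 80.73
  [1.5→3]: (42.60+27.91)/2 × 1.5 = 52.8825
  [3→9]: (27.91+5.14)/2 × 6 = 99.15
  Sum = 232.7625 µg/mL·h
IV tail: 5.14/0.282 = 18.227; AUC_iv,0→∞ = 232.7625 + 18.227 = 250.9895 µg/mL·h
Trapezoidal AUC_0→10.5 (transdermal patch):
  [0→0.5]: (0.00+43.54)/2 × 0.5 = 10.885
  [0.5→4.5]: (43.54+24.89)/2 × 4 = 136.86
  [4.5→6]: (24.89+16.31)/2 × 1.5 = 30.9
  [6→10]: (16.31+5.28)/2 × 4 = 43.18
  [10→10.5]: (5.28+4.59)/2 × 0.5 = 2.4675
  Sum = 224.2925 µg/mL·h
transdermal patch tail: 4.59/0.282 = 16.277; AUC_ev,0→∞ = 224.2925 + 16.277 = 240.5695 µg/mL·h
F = (AUC_ev/D_ev)/(AUC_iv/D_iv) = (240.5695/400)/(250.9895/200) = 0.60142375/1.2549475 = 0.4792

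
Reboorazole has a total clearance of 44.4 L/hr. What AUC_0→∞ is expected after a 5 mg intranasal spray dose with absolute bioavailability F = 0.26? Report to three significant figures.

AUC_0→∞ = F × Dose / CL
        = 0.26 × 5 / 44.4 = 0.0292793 mg/L·hr

AUC = 0.0293 mg/L·hr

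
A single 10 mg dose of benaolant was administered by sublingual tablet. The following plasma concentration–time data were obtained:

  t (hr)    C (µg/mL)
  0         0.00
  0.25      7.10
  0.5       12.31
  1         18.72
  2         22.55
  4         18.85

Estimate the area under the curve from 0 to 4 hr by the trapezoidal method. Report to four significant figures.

AUC = 73.11 µg/mL·hr

Trapezoidal AUC_0→4:
  [0→0.25]: (0.00+7.10)/2 × 0.25 = 0.8875
  [0.25→0.5]: (7.10+12.31)/2 × 0.25 = 2.42625
  [0.5→1]: (12.31+18.72)/2 × 0.5 = 7.7575
  [1→2]: (18.72+22.55)/2 × 1 = 20.635
  [2→4]: (22.55+18.85)/2 × 2 = 41.4
  Sum = 73.10625 µg/mL·hr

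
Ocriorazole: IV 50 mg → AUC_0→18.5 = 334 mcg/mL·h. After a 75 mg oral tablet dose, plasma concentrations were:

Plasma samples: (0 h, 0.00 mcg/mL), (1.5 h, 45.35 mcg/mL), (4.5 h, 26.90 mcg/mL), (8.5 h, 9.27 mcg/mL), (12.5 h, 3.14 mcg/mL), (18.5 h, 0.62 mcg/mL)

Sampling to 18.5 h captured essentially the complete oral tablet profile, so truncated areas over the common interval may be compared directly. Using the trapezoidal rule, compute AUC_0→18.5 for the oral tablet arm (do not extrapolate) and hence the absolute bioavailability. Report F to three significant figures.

F = 0.501

Trapezoidal AUC_0→18.5 (oral tablet):
  [0→1.5]: (0.00+45.35)/2 × 1.5 = 34.0125
  [1.5→4.5]: (45.35+26.90)/2 × 3 = 108.375
  [4.5→8.5]: (26.90+9.27)/2 × 4 = 72.34
  [8.5→12.5]: (9.27+3.14)/2 × 4 = 24.82
  [12.5→18.5]: (3.14+0.62)/2 × 6 = 11.28
  Sum = 250.8275 mcg/mL·h
F = (AUC_ev/D_ev)/(AUC_iv/D_iv) = (250.8275/75)/(334/50) = 3.34437/6.68 = 0.5007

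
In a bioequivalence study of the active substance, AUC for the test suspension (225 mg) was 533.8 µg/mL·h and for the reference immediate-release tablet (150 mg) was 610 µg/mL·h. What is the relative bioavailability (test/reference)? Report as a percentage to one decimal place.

F_rel = (AUC_test/D_test) / (AUC_ref/D_ref)
      = (533.8/225) / (610/150)
      = 2.37244 / 4.06667 = 0.5834 = 58.34%

F_rel = 58.3%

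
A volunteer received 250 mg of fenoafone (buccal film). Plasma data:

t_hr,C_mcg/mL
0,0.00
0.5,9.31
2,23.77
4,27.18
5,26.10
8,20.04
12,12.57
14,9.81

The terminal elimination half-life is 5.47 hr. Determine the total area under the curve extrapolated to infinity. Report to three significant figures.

AUC = 339 mcg/mL·hr

Trapezoidal AUC_0→14:
  [0→0.5]: (0.00+9.31)/2 × 0.5 = 2.3275
  [0.5→2]: (9.31+23.77)/2 × 1.5 = 24.81
  [2→4]: (23.77+27.18)/2 × 2 = 50.95
  [4→5]: (27.18+26.10)/2 × 1 = 26.64
  [5→8]: (26.10+20.04)/2 × 3 = 69.21
  [8→12]: (20.04+12.57)/2 × 4 = 65.22
  [12→14]: (12.57+9.81)/2 × 2 = 22.38
  Sum = 261.5375 mcg/mL·hr
k_e = ln2 / t½ = 0.693147 / 5.47 = 0.1267 hr^-1
Extrapolated tail: C_last / k_e = 9.81 / 0.1267 = 77.427
AUC_0→∞ = 261.5375 + 77.427 = 338.9645 mcg/mL·hr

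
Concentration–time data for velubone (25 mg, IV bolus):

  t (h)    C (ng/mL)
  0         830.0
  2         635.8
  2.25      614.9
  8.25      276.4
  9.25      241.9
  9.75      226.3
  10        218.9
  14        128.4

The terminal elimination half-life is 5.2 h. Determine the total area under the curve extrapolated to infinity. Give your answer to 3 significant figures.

AUC = 6390 ng/mL·h

Trapezoidal AUC_0→14:
  [0→2]: (830.0+635.8)/2 × 2 = 1465.8
  [2→2.25]: (635.8+614.9)/2 × 0.25 = 156.3375
  [2.25→8.25]: (614.9+276.4)/2 × 6 = 2673.9
  [8.25→9.25]: (276.4+241.9)/2 × 1 = 259.15
  [9.25→9.75]: (241.9+226.3)/2 × 0.5 = 117.05
  [9.75→10]: (226.3+218.9)/2 × 0.25 = 55.65
  [10→14]: (218.9+128.4)/2 × 4 = 694.6
  Sum = 5422.4875 ng/mL·h
k_e = ln2 / t½ = 0.693147 / 5.2 = 0.1333 h^-1
Extrapolated tail: C_last / k_e = 128.4 / 0.1333 = 963.241
AUC_0→∞ = 5422.4875 + 963.241 = 6385.7285 ng/mL·h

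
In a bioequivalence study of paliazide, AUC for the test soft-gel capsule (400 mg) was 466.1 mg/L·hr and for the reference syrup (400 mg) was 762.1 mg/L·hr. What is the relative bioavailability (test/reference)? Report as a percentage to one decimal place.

F_rel = 61.2%

F_rel = (AUC_test/D_test) / (AUC_ref/D_ref)
      = (466.1/400) / (762.1/400)
      = 1.16525 / 1.90525 = 0.6116 = 61.16%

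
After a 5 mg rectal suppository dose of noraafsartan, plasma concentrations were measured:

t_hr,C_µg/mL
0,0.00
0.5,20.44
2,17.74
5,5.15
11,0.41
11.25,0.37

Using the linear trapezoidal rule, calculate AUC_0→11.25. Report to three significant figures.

AUC = 84.9 µg/mL·hr

Trapezoidal AUC_0→11.25:
  [0→0.5]: (0.00+20.44)/2 × 0.5 = 5.11
  [0.5→2]: (20.44+17.74)/2 × 1.5 = 28.635
  [2→5]: (17.74+5.15)/2 × 3 = 34.335
  [5→11]: (5.15+0.41)/2 × 6 = 16.68
  [11→11.25]: (0.41+0.37)/2 × 0.25 = 0.0975
  Sum = 84.8575 µg/mL·hr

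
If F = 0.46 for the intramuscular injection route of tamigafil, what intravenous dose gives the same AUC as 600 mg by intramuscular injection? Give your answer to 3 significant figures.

Systemic exposure from an extravascular dose = F × D_ev, so the equivalent IV dose is F × D_ev.
D_iv = F × D_ev = 0.46 × 600 = 276 mg

D_iv = 276 mg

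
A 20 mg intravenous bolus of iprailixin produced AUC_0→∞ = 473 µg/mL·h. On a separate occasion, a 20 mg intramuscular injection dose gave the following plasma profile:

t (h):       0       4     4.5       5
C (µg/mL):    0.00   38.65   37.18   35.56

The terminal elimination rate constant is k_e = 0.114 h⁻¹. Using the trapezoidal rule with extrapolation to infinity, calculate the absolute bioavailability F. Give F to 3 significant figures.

Trapezoidal AUC_0→5 (intramuscular injection):
  [0→4]: (0.00+38.65)/2 × 4 = 77.3
  [4→4.5]: (38.65+37.18)/2 × 0.5 = 18.9575
  [4.5→5]: (37.18+35.56)/2 × 0.5 = 18.185
  Sum = 114.4425 µg/mL·h
Tail: C_last/k_e = 35.56/0.114 = 311.930
AUC_0→∞ (intramuscular injection) = 114.4425 + 311.930 = 426.3725 µg/mL·h
F = (AUC_ev/D_ev)/(AUC_iv/D_iv) = (426.3725/20)/(473/20) = 21.318625/23.65 = 0.9014

F = 0.901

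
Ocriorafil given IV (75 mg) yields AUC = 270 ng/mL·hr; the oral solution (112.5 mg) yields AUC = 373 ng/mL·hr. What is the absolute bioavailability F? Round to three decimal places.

F = (AUC_ev / D_ev) / (AUC_iv / D_iv)
  = (373/112.5) / (270/75)
  = 3.31556 / 3.6 = 0.9210

F = 0.921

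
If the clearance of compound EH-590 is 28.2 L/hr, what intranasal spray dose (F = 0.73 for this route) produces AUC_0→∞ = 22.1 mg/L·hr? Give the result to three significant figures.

Dose = CL × AUC_0→∞ / F
     = 28.2 × 22.1 / 0.73 = 853.726 mg

Dose = 854 mg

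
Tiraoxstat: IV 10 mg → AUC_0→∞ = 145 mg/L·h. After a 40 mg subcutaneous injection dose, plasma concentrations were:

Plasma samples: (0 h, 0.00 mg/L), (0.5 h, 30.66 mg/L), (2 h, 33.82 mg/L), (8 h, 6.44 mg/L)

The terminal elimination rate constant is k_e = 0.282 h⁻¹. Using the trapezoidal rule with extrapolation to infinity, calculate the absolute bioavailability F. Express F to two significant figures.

F = 0.34

Trapezoidal AUC_0→8 (subcutaneous injection):
  [0→0.5]: (0.00+30.66)/2 × 0.5 = 7.665
  [0.5→2]: (30.66+33.82)/2 × 1.5 = 48.36
  [2→8]: (33.82+6.44)/2 × 6 = 120.78
  Sum = 176.805 mg/L·h
Tail: C_last/k_e = 6.44/0.282 = 22.837
AUC_0→∞ (subcutaneous injection) = 176.805 + 22.837 = 199.642 mg/L·h
F = (AUC_ev/D_ev)/(AUC_iv/D_iv) = (199.642/40)/(145/10) = 4.99105/14.5 = 0.3442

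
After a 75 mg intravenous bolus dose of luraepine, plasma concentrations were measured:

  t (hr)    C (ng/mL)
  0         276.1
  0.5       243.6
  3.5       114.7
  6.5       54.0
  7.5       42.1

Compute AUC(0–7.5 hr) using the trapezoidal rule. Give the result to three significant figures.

AUC = 968 ng/mL·hr

Trapezoidal AUC_0→7.5:
  [0→0.5]: (276.1+243.6)/2 × 0.5 = 129.925
  [0.5→3.5]: (243.6+114.7)/2 × 3 = 537.45
  [3.5→6.5]: (114.7+54.0)/2 × 3 = 253.05
  [6.5→7.5]: (54.0+42.1)/2 × 1 = 48.05
  Sum = 968.475 ng/mL·hr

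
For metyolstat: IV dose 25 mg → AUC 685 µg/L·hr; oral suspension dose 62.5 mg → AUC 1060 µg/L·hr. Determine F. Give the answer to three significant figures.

F = (AUC_ev / D_ev) / (AUC_iv / D_iv)
  = (1060/62.5) / (685/25)
  = 16.96 / 27.4 = 0.6190

F = 0.619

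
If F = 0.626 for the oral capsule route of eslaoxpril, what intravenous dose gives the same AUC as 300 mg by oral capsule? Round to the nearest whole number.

D_iv = 188 mg

Systemic exposure from an extravascular dose = F × D_ev, so the equivalent IV dose is F × D_ev.
D_iv = F × D_ev = 0.626 × 300 = 187.8 mg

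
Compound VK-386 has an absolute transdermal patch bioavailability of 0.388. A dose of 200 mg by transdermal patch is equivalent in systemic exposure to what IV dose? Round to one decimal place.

Systemic exposure from an extravascular dose = F × D_ev, so the equivalent IV dose is F × D_ev.
D_iv = F × D_ev = 0.388 × 200 = 77.6 mg

D_iv = 77.6 mg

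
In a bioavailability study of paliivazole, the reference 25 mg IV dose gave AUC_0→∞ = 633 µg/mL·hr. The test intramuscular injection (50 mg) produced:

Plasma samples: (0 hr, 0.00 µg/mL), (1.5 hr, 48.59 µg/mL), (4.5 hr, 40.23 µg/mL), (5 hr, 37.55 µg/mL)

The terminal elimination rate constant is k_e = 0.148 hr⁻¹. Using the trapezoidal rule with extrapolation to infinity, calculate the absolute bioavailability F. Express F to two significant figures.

Trapezoidal AUC_0→5 (intramuscular injection):
  [0→1.5]: (0.00+48.59)/2 × 1.5 = 36.4425
  [1.5→4.5]: (48.59+40.23)/2 × 3 = 133.23
  [4.5→5]: (40.23+37.55)/2 × 0.5 = 19.445
  Sum = 189.1175 µg/mL·hr
Tail: C_last/k_e = 37.55/0.148 = 253.716
AUC_0→∞ (intramuscular injection) = 189.1175 + 253.716 = 442.8335 µg/mL·hr
F = (AUC_ev/D_ev)/(AUC_iv/D_iv) = (442.8335/50)/(633/25) = 8.85667/25.32 = 0.3498

F = 0.35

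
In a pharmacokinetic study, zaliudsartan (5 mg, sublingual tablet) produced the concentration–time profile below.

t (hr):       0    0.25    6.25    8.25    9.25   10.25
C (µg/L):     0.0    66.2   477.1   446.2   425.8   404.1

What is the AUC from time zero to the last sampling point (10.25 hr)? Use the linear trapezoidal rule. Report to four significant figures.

Trapezoidal AUC_0→10.25:
  [0→0.25]: (0.0+66.2)/2 × 0.25 = 8.275
  [0.25→6.25]: (66.2+477.1)/2 × 6 = 1629.9
  [6.25→8.25]: (477.1+446.2)/2 × 2 = 923.3
  [8.25→9.25]: (446.2+425.8)/2 × 1 = 436.0
  [9.25→10.25]: (425.8+404.1)/2 × 1 = 414.95
  Sum = 3412.425 µg/L·hr

AUC = 3412 µg/L·hr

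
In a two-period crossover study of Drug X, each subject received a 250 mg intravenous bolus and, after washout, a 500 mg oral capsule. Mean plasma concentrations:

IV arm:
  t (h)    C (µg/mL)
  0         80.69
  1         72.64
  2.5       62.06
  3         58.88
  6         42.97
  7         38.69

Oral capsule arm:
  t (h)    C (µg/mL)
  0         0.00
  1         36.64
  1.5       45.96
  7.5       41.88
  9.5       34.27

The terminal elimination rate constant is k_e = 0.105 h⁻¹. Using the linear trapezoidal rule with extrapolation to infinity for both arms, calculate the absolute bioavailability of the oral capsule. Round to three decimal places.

Trapezoidal AUC_0→7 (IV):
  [0→1]: (80.69+72.64)/2 × 1 = 76.665
  [1→2.5]: (72.64+62.06)/2 × 1.5 = 101.025
  [2.5→3]: (62.06+58.88)/2 × 0.5 = 30.235
  [3→6]: (58.88+42.97)/2 × 3 = 152.775
  [6→7]: (42.97+38.69)/2 × 1 = 40.83
  Sum = 401.53 µg/mL·h
IV tail: 38.69/0.105 = 368.476; AUC_iv,0→∞ = 401.53 + 368.476 = 770.006 µg/mL·h
Trapezoidal AUC_0→9.5 (oral capsule):
  [0→1]: (0.00+36.64)/2 × 1 = 18.32
  [1→1.5]: (36.64+45.96)/2 × 0.5 = 20.65
  [1.5→7.5]: (45.96+41.88)/2 × 6 = 263.52
  [7.5→9.5]: (41.88+34.27)/2 × 2 = 76.15
  Sum = 378.64 µg/mL·h
oral capsule tail: 34.27/0.105 = 326.381; AUC_ev,0→∞ = 378.64 + 326.381 = 705.021 µg/mL·h
F = (AUC_ev/D_ev)/(AUC_iv/D_iv) = (705.021/500)/(770.006/250) = 1.410042/3.080024 = 0.4578

F = 0.458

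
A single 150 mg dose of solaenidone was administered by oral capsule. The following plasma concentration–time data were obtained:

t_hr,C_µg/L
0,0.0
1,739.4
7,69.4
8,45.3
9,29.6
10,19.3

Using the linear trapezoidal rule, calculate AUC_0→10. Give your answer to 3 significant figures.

Trapezoidal AUC_0→10:
  [0→1]: (0.0+739.4)/2 × 1 = 369.7
  [1→7]: (739.4+69.4)/2 × 6 = 2426.4
  [7→8]: (69.4+45.3)/2 × 1 = 57.35
  [8→9]: (45.3+29.6)/2 × 1 = 37.45
  [9→10]: (29.6+19.3)/2 × 1 = 24.45
  Sum = 2915.35 µg/L·hr

AUC = 2920 µg/L·hr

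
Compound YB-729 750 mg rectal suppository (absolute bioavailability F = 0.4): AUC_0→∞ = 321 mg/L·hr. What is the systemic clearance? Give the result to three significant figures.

CL = F × Dose / AUC_0→∞
   = 0.4 × 750 / 321 = 0.934579 L/hr

CL = 0.935 L/hr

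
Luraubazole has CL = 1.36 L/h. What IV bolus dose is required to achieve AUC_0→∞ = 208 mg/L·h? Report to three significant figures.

Dose_iv = CL × AUC_0→∞
     = 1.36 × 208 = 282.88 mg

Dose = 283 mg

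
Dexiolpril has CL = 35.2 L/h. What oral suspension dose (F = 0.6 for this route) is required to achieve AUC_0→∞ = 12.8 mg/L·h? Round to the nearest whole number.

Dose = CL × AUC_0→∞ / F
     = 35.2 × 12.8 / 0.6 = 750.933 mg

Dose = 751 mg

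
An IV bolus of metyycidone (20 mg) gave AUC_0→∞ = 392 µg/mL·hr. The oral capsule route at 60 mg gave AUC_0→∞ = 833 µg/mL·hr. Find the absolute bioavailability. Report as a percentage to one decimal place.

F = (AUC_ev / D_ev) / (AUC_iv / D_iv)
  = (833/60) / (392/20)
  = 13.8833 / 19.6 = 0.7083
  = 70.83%

F = 70.8%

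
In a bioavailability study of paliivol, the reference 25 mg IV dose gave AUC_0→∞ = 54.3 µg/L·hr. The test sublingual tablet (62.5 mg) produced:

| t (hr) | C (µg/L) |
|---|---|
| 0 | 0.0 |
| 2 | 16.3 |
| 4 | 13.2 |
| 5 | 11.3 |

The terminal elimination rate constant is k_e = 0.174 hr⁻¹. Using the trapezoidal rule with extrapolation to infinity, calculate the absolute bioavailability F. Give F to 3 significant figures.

F = 0.906

Trapezoidal AUC_0→5 (sublingual tablet):
  [0→2]: (0.0+16.3)/2 × 2 = 16.3
  [2→4]: (16.3+13.2)/2 × 2 = 29.5
  [4→5]: (13.2+11.3)/2 × 1 = 12.25
  Sum = 58.05 µg/L·hr
Tail: C_last/k_e = 11.3/0.174 = 64.943
AUC_0→∞ (sublingual tablet) = 58.05 + 64.943 = 122.993 µg/L·hr
F = (AUC_ev/D_ev)/(AUC_iv/D_iv) = (122.993/62.5)/(54.3/25) = 1.967888/2.172 = 0.9060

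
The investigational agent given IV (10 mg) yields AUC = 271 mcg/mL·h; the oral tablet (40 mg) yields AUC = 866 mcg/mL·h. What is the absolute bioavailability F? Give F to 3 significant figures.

F = (AUC_ev / D_ev) / (AUC_iv / D_iv)
  = (866/40) / (271/10)
  = 21.65 / 27.1 = 0.7989

F = 0.799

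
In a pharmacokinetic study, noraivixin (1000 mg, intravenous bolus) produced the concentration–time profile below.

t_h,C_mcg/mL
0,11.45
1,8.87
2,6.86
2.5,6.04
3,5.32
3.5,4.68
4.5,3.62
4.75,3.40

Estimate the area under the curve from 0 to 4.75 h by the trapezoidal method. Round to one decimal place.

AUC = 31.6 mcg/mL·h

Trapezoidal AUC_0→4.75:
  [0→1]: (11.45+8.87)/2 × 1 = 10.16
  [1→2]: (8.87+6.86)/2 × 1 = 7.865
  [2→2.5]: (6.86+6.04)/2 × 0.5 = 3.225
  [2.5→3]: (6.04+5.32)/2 × 0.5 = 2.84
  [3→3.5]: (5.32+4.68)/2 × 0.5 = 2.5
  [3.5→4.5]: (4.68+3.62)/2 × 1 = 4.15
  [4.5→4.75]: (3.62+3.40)/2 × 0.25 = 0.8775
  Sum = 31.6175 mcg/mL·h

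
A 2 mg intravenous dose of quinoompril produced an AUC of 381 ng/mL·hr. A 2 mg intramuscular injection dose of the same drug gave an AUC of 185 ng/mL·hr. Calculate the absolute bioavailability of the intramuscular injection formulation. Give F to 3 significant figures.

F = 0.486

F = (AUC_ev / D_ev) / (AUC_iv / D_iv)
  = (185/2) / (381/2)
  = 92.5 / 190.5 = 0.4856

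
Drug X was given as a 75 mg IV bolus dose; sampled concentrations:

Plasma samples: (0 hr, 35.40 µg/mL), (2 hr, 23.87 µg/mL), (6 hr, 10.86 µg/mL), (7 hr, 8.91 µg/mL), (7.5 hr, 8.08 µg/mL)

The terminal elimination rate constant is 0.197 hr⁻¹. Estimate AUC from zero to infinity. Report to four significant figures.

AUC = 183.9 µg/mL·hr

Trapezoidal AUC_0→7.5:
  [0→2]: (35.40+23.87)/2 × 2 = 59.27
  [2→6]: (23.87+10.86)/2 × 4 = 69.46
  [6→7]: (10.86+8.91)/2 × 1 = 9.885
  [7→7.5]: (8.91+8.08)/2 × 0.5 = 4.2475
  Sum = 142.8625 µg/mL·hr
Extrapolated tail: C_last / k_e = 8.08 / 0.197 = 41.015
AUC_0→∞ = 142.8625 + 41.015 = 183.8775 µg/mL·hr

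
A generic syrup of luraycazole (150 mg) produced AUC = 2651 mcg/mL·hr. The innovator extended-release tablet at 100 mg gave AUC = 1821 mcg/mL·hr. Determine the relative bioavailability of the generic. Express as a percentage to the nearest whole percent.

F_rel = (AUC_test/D_test) / (AUC_ref/D_ref)
      = (2651/150) / (1821/100)
      = 17.6733 / 18.21 = 0.9705 = 97.05%

F_rel = 97%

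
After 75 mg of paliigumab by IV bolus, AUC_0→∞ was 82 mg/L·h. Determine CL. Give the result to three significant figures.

CL = 0.915 L/h

CL = Dose_iv / AUC_0→∞
   = 75 / 82 = 0.914634 L/h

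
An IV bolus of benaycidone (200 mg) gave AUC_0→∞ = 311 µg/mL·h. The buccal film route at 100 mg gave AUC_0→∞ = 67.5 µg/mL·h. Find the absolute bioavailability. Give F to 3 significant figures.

F = 0.434

F = (AUC_ev / D_ev) / (AUC_iv / D_iv)
  = (67.5/100) / (311/200)
  = 0.675 / 1.555 = 0.4341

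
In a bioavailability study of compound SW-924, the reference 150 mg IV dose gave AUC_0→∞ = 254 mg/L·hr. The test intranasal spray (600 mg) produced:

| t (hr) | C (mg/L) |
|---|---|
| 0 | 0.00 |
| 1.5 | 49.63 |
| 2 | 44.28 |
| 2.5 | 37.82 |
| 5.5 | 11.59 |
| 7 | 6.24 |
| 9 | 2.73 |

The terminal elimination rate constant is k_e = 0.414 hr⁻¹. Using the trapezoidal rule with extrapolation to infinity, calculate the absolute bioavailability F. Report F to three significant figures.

F = 0.181

Trapezoidal AUC_0→9 (intranasal spray):
  [0→1.5]: (0.00+49.63)/2 × 1.5 = 37.2225
  [1.5→2]: (49.63+44.28)/2 × 0.5 = 23.4775
  [2→2.5]: (44.28+37.82)/2 × 0.5 = 20.525
  [2.5→5.5]: (37.82+11.59)/2 × 3 = 74.115
  [5.5→7]: (11.59+6.24)/2 × 1.5 = 13.3725
  [7→9]: (6.24+2.73)/2 × 2 = 8.97
  Sum = 177.6825 mg/L·hr
Tail: C_last/k_e = 2.73/0.414 = 6.594
AUC_0→∞ (intranasal spray) = 177.6825 + 6.594 = 184.2765 mg/L·hr
F = (AUC_ev/D_ev)/(AUC_iv/D_iv) = (184.2765/600)/(254/150) = 0.3071275/1.69333 = 0.1814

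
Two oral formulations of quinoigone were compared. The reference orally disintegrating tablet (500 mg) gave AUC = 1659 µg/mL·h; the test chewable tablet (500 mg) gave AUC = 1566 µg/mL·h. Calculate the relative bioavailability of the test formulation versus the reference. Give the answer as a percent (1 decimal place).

F_rel = 94.4%

F_rel = (AUC_test/D_test) / (AUC_ref/D_ref)
      = (1566/500) / (1659/500)
      = 3.132 / 3.318 = 0.9439 = 94.39%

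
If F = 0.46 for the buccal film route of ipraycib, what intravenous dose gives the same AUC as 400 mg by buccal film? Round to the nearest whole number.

Systemic exposure from an extravascular dose = F × D_ev, so the equivalent IV dose is F × D_ev.
D_iv = F × D_ev = 0.46 × 400 = 184 mg

D_iv = 184 mg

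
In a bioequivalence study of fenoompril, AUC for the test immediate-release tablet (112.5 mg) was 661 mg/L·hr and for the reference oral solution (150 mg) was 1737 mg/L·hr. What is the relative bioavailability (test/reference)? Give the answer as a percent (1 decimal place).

F_rel = (AUC_test/D_test) / (AUC_ref/D_ref)
      = (661/112.5) / (1737/150)
      = 5.87556 / 11.58 = 0.5074 = 50.74%

F_rel = 50.7%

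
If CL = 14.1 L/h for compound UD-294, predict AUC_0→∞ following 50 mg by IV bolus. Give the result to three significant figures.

AUC_0→∞ = Dose_iv / CL
        = 50 / 14.1 = 3.5461 mg/L·h

AUC = 3.55 mg/L·h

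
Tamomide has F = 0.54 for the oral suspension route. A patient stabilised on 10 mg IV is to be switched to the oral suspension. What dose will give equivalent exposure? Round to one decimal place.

For equal systemic exposure: F × D_ev = D_iv
D_ev = D_iv / F = 10 / 0.54 = 18.5185 mg

D_oral = 18.5 mg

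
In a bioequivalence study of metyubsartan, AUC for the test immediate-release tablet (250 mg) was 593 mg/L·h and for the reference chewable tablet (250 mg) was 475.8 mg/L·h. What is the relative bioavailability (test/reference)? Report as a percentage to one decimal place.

F_rel = 124.6%

F_rel = (AUC_test/D_test) / (AUC_ref/D_ref)
      = (593/250) / (475.8/250)
      = 2.372 / 1.9032 = 1.2463 = 124.63%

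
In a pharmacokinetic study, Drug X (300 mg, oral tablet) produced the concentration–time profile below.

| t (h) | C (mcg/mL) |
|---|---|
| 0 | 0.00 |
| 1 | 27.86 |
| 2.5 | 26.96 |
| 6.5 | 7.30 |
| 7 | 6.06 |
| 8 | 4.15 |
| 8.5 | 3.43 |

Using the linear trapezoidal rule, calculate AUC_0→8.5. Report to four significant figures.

Trapezoidal AUC_0→8.5:
  [0→1]: (0.00+27.86)/2 × 1 = 13.93
  [1→2.5]: (27.86+26.96)/2 × 1.5 = 41.115
  [2.5→6.5]: (26.96+7.30)/2 × 4 = 68.52
  [6.5→7]: (7.30+6.06)/2 × 0.5 = 3.34
  [7→8]: (6.06+4.15)/2 × 1 = 5.105
  [8→8.5]: (4.15+3.43)/2 × 0.5 = 1.895
  Sum = 133.905 mcg/mL·h

AUC = 133.9 mcg/mL·h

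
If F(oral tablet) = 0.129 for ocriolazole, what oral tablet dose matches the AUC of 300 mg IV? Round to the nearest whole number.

For equal systemic exposure: F × D_ev = D_iv
D_ev = D_iv / F = 300 / 0.129 = 2325.58 mg

D_oral = 2326 mg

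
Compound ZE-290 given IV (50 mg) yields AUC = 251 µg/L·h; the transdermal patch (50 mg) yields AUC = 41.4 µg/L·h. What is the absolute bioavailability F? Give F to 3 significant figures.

F = (AUC_ev / D_ev) / (AUC_iv / D_iv)
  = (41.4/50) / (251/50)
  = 0.828 / 5.02 = 0.1649

F = 0.165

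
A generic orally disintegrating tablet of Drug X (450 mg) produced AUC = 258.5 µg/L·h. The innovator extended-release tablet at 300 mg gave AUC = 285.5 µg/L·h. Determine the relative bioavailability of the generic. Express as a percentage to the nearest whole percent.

F_rel = 60%

F_rel = (AUC_test/D_test) / (AUC_ref/D_ref)
      = (258.5/450) / (285.5/300)
      = 0.574444 / 0.951667 = 0.6036 = 60.36%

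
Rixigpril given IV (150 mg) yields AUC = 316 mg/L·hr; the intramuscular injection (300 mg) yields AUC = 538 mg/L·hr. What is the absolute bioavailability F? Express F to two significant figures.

F = 0.85

F = (AUC_ev / D_ev) / (AUC_iv / D_iv)
  = (538/300) / (316/150)
  = 1.79333 / 2.10667 = 0.8513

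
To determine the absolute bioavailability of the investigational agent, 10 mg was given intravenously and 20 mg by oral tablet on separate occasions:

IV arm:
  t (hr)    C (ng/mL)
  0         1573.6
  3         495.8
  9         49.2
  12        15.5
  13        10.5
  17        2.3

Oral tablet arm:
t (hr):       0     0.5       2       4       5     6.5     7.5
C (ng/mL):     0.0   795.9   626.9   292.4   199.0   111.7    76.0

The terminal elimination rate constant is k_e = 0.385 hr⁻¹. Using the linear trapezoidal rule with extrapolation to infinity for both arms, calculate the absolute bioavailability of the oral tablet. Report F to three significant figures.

F = 0.303

Trapezoidal AUC_0→17 (IV):
  [0→3]: (1573.6+495.8)/2 × 3 = 3104.1
  [3→9]: (495.8+49.2)/2 × 6 = 1635.0
  [9→12]: (49.2+15.5)/2 × 3 = 97.05
  [12→13]: (15.5+10.5)/2 × 1 = 13.0
  [13→17]: (10.5+2.3)/2 × 4 = 25.6
  Sum = 4874.75 ng/mL·hr
IV tail: 2.3/0.385 = 5.974; AUC_iv,0→∞ = 4874.75 + 5.974 = 4880.724 ng/mL·hr
Trapezoidal AUC_0→7.5 (oral tablet):
  [0→0.5]: (0.0+795.9)/2 × 0.5 = 198.975
  [0.5→2]: (795.9+626.9)/2 × 1.5 = 1067.1
  [2→4]: (626.9+292.4)/2 × 2 = 919.3
  [4→5]: (292.4+199.0)/2 × 1 = 245.7
  [5→6.5]: (199.0+111.7)/2 × 1.5 = 233.025
  [6.5→7.5]: (111.7+76.0)/2 × 1 = 93.85
  Sum = 2757.95 ng/mL·hr
oral tablet tail: 76.0/0.385 = 197.403; AUC_ev,0→∞ = 2757.95 + 197.403 = 2955.353 ng/mL·hr
F = (AUC_ev/D_ev)/(AUC_iv/D_iv) = (2955.353/20)/(4880.724/10) = 147.76765/488.0724 = 0.3028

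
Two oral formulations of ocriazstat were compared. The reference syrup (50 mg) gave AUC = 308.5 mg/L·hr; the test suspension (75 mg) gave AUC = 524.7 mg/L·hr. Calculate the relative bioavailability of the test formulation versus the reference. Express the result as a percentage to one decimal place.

F_rel = 113.4%

F_rel = (AUC_test/D_test) / (AUC_ref/D_ref)
      = (524.7/75) / (308.5/50)
      = 6.996 / 6.17 = 1.1339 = 113.39%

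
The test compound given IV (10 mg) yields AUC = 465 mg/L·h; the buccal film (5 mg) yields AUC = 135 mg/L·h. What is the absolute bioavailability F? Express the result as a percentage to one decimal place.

F = 58.1%

F = (AUC_ev / D_ev) / (AUC_iv / D_iv)
  = (135/5) / (465/10)
  = 27 / 46.5 = 0.5806
  = 58.06%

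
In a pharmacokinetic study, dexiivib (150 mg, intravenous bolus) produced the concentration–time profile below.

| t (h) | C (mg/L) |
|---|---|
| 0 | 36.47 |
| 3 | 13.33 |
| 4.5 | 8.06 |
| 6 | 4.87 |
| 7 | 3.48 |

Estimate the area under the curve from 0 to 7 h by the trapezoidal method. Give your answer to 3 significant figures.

AUC = 105 mg/L·h

Trapezoidal AUC_0→7:
  [0→3]: (36.47+13.33)/2 × 3 = 74.7
  [3→4.5]: (13.33+8.06)/2 × 1.5 = 16.0425
  [4.5→6]: (8.06+4.87)/2 × 1.5 = 9.6975
  [6→7]: (4.87+3.48)/2 × 1 = 4.175
  Sum = 104.615 mg/L·h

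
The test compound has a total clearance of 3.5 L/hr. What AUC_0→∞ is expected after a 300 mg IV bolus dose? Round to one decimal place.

AUC = 85.7 mg/L·hr

AUC_0→∞ = Dose_iv / CL
        = 300 / 3.5 = 85.7143 mg/L·hr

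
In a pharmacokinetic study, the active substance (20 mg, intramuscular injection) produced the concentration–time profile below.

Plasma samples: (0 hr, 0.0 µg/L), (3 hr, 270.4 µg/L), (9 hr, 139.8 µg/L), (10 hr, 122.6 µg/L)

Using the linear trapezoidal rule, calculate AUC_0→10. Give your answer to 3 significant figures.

Trapezoidal AUC_0→10:
  [0→3]: (0.0+270.4)/2 × 3 = 405.6
  [3→9]: (270.4+139.8)/2 × 6 = 1230.6
  [9→10]: (139.8+122.6)/2 × 1 = 131.2
  Sum = 1767.4 µg/L·hr

AUC = 1770 µg/L·hr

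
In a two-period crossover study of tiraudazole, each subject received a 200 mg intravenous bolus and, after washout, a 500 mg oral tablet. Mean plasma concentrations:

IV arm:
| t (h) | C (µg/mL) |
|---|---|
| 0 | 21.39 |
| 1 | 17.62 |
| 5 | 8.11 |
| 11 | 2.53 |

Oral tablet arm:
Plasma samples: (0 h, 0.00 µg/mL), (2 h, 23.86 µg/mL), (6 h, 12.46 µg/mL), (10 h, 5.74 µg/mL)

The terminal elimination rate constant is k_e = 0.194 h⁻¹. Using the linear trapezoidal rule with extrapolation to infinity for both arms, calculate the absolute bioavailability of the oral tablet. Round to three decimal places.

Trapezoidal AUC_0→11 (IV):
  [0→1]: (21.39+17.62)/2 × 1 = 19.505
  [1→5]: (17.62+8.11)/2 × 4 = 51.46
  [5→11]: (8.11+2.53)/2 × 6 = 31.92
  Sum = 102.885 µg/mL·h
IV tail: 2.53/0.194 = 13.041; AUC_iv,0→∞ = 102.885 + 13.041 = 115.926 µg/mL·h
Trapezoidal AUC_0→10 (oral tablet):
  [0→2]: (0.00+23.86)/2 × 2 = 23.86
  [2→6]: (23.86+12.46)/2 × 4 = 72.64
  [6→10]: (12.46+5.74)/2 × 4 = 36.4
  Sum = 132.9 µg/mL·h
oral tablet tail: 5.74/0.194 = 29.588; AUC_ev,0→∞ = 132.9 + 29.588 = 162.488 µg/mL·h
F = (AUC_ev/D_ev)/(AUC_iv/D_iv) = (162.488/500)/(115.926/200) = 0.324976/0.57963 = 0.5607

F = 0.561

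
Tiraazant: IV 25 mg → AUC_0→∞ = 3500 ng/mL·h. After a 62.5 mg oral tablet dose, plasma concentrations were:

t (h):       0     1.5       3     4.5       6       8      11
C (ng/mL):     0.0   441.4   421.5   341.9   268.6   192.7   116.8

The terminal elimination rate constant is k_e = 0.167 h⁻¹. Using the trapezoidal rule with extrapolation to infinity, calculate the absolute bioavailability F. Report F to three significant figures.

F = 0.415

Trapezoidal AUC_0→11 (oral tablet):
  [0→1.5]: (0.0+441.4)/2 × 1.5 = 331.05
  [1.5→3]: (441.4+421.5)/2 × 1.5 = 647.175
  [3→4.5]: (421.5+341.9)/2 × 1.5 = 572.55
  [4.5→6]: (341.9+268.6)/2 × 1.5 = 457.875
  [6→8]: (268.6+192.7)/2 × 2 = 461.3
  [8→11]: (192.7+116.8)/2 × 3 = 464.25
  Sum = 2934.2 ng/mL·h
Tail: C_last/k_e = 116.8/0.167 = 699.401
AUC_0→∞ (oral tablet) = 2934.2 + 699.401 = 3633.601 ng/mL·h
F = (AUC_ev/D_ev)/(AUC_iv/D_iv) = (3633.601/62.5)/(3500/25) = 58.137616/140 = 0.4153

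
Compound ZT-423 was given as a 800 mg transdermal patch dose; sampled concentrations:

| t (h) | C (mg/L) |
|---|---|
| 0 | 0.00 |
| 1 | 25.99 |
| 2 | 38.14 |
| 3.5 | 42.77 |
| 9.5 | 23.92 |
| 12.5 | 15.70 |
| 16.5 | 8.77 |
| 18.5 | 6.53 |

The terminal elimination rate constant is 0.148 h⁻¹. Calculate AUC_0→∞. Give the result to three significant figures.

Trapezoidal AUC_0→18.5:
  [0→1]: (0.00+25.99)/2 × 1 = 12.995
  [1→2]: (25.99+38.14)/2 × 1 = 32.065
  [2→3.5]: (38.14+42.77)/2 × 1.5 = 60.6825
  [3.5→9.5]: (42.77+23.92)/2 × 6 = 200.07
  [9.5→12.5]: (23.92+15.70)/2 × 3 = 59.43
  [12.5→16.5]: (15.70+8.77)/2 × 4 = 48.94
  [16.5→18.5]: (8.77+6.53)/2 × 2 = 15.3
  Sum = 429.4825 mg/L·h
Extrapolated tail: C_last / k_e = 6.53 / 0.148 = 44.122
AUC_0→∞ = 429.4825 + 44.122 = 473.6045 mg/L·h

AUC = 474 mg/L·h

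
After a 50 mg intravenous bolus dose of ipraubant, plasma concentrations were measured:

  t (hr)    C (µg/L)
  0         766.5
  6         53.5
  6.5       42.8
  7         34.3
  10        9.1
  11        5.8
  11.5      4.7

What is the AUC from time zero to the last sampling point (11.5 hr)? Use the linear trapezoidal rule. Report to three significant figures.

Trapezoidal AUC_0→11.5:
  [0→6]: (766.5+53.5)/2 × 6 = 2460.0
  [6→6.5]: (53.5+42.8)/2 × 0.5 = 24.075
  [6.5→7]: (42.8+34.3)/2 × 0.5 = 19.275
  [7→10]: (34.3+9.1)/2 × 3 = 65.1
  [10→11]: (9.1+5.8)/2 × 1 = 7.45
  [11→11.5]: (5.8+4.7)/2 × 0.5 = 2.625
  Sum = 2578.525 µg/L·hr

AUC = 2580 µg/L·hr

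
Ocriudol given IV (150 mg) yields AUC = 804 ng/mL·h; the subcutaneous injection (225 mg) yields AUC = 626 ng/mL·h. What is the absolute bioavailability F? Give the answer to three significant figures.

F = 0.519

F = (AUC_ev / D_ev) / (AUC_iv / D_iv)
  = (626/225) / (804/150)
  = 2.78222 / 5.36 = 0.5191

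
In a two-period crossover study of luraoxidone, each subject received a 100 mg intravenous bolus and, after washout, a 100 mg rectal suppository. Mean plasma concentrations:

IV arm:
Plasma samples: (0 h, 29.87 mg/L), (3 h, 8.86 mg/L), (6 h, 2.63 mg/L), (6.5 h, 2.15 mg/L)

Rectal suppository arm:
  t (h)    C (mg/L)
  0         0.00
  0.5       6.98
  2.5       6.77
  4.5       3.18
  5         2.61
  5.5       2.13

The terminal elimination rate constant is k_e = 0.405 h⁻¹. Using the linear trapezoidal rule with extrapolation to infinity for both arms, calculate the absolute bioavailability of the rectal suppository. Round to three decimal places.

Trapezoidal AUC_0→6.5 (IV):
  [0→3]: (29.87+8.86)/2 × 3 = 58.095
  [3→6]: (8.86+2.63)/2 × 3 = 17.235
  [6→6.5]: (2.63+2.15)/2 × 0.5 = 1.195
  Sum = 76.525 mg/L·h
IV tail: 2.15/0.405 = 5.309; AUC_iv,0→∞ = 76.525 + 5.309 = 81.834 mg/L·h
Trapezoidal AUC_0→5.5 (rectal suppository):
  [0→0.5]: (0.00+6.98)/2 × 0.5 = 1.745
  [0.5→2.5]: (6.98+6.77)/2 × 2 = 13.75
  [2.5→4.5]: (6.77+3.18)/2 × 2 = 9.95
  [4.5→5]: (3.18+2.61)/2 × 0.5 = 1.4475
  [5→5.5]: (2.61+2.13)/2 × 0.5 = 1.185
  Sum = 28.0775 mg/L·h
rectal suppository tail: 2.13/0.405 = 5.259; AUC_ev,0→∞ = 28.0775 + 5.259 = 33.3365 mg/L·h
F = (AUC_ev/D_ev)/(AUC_iv/D_iv) = (33.3365/100)/(81.834/100) = 0.333365/0.81834 = 0.4074

F = 0.407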